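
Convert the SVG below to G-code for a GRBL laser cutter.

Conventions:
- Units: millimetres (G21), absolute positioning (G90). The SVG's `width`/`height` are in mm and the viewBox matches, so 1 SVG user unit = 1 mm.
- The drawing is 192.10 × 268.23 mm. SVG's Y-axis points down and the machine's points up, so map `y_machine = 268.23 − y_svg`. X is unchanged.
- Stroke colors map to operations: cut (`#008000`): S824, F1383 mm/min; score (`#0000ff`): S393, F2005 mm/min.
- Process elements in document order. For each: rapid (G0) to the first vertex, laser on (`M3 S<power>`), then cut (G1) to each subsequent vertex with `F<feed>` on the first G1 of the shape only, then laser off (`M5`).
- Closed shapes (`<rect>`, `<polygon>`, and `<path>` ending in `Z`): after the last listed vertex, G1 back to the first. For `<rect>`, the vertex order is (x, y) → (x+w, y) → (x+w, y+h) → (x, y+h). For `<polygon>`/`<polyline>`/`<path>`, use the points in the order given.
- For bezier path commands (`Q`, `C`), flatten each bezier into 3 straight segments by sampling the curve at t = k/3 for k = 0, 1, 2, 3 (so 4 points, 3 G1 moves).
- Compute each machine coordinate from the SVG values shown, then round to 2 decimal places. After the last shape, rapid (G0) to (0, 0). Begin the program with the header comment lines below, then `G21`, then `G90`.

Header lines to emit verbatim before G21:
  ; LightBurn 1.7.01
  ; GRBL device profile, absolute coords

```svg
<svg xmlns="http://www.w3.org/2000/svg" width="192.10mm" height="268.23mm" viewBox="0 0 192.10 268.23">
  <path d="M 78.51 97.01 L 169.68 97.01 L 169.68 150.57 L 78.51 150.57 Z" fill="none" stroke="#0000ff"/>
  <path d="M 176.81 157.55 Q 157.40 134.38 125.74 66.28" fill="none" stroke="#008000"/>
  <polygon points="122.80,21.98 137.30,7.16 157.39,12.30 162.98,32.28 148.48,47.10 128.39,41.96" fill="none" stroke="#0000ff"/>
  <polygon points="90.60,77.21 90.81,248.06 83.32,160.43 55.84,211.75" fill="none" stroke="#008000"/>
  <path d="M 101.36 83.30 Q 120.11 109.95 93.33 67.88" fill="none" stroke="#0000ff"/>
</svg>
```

; LightBurn 1.7.01
; GRBL device profile, absolute coords
G21
G90
G0 X78.51 Y171.22
M3 S393
G1 X169.68 Y171.22 F2005
G1 X169.68 Y117.66
G1 X78.51 Y117.66
G1 X78.51 Y171.22
M5
G0 X176.81 Y110.68
M3 S824
G1 X162.51 Y131.12 F1383
G1 X145.49 Y161.54
G1 X125.74 Y201.95
M5
G0 X122.80 Y246.25
M3 S393
G1 X137.30 Y261.07 F2005
G1 X157.39 Y255.93
G1 X162.98 Y235.95
G1 X148.48 Y221.13
G1 X128.39 Y226.27
G1 X122.80 Y246.25
M5
G0 X90.60 Y191.02
M3 S824
G1 X90.81 Y20.17 F1383
G1 X83.32 Y107.80
G1 X55.84 Y56.48
G1 X90.60 Y191.02
M5
G0 X101.36 Y184.93
M3 S393
G1 X108.80 Y174.80 F2005
G1 X106.12 Y179.94
G1 X93.33 Y200.35
M5
G0 X0.00 Y0.00

Since the viewBox matches the mm dimensions, user units are millimetres directly. The only transform is the Y-flip y_m = 268.23 − y_svg.

Shape 1 is a rectangle drawn with `<path>`. Its stroke #0000ff means score at S393, F2005. After flipping Y the toolpath is (78.51,171.22) → (169.68,171.22) → (169.68,117.66) → (78.51,117.66) → (78.51,171.22), returning to the start.

Shape 2 is a quadratic bezier drawn with `<path>`. Its stroke #008000 means cut at S824, F1383. After flipping Y the toolpath is (176.81,110.68) → (162.51,131.12) → (145.49,161.54) → (125.74,201.95).

Shape 3 is a regular polygon drawn with `<polygon>`. Its stroke #0000ff means score at S393, F2005. After flipping Y the toolpath is (122.80,246.25) → (137.30,261.07) → (157.39,255.93) → (162.98,235.95) → (148.48,221.13) → (128.39,226.27) → (122.80,246.25), returning to the start.

Shape 4 is a closed polygon drawn with `<polygon>`. Its stroke #008000 means cut at S824, F1383. After flipping Y the toolpath is (90.60,191.02) → (90.81,20.17) → (83.32,107.80) → (55.84,56.48) → (90.60,191.02), returning to the start.

Shape 5 is a quadratic bezier drawn with `<path>`. Its stroke #0000ff means score at S393, F2005. After flipping Y the toolpath is (101.36,184.93) → (108.80,174.80) → (106.12,179.94) → (93.33,200.35).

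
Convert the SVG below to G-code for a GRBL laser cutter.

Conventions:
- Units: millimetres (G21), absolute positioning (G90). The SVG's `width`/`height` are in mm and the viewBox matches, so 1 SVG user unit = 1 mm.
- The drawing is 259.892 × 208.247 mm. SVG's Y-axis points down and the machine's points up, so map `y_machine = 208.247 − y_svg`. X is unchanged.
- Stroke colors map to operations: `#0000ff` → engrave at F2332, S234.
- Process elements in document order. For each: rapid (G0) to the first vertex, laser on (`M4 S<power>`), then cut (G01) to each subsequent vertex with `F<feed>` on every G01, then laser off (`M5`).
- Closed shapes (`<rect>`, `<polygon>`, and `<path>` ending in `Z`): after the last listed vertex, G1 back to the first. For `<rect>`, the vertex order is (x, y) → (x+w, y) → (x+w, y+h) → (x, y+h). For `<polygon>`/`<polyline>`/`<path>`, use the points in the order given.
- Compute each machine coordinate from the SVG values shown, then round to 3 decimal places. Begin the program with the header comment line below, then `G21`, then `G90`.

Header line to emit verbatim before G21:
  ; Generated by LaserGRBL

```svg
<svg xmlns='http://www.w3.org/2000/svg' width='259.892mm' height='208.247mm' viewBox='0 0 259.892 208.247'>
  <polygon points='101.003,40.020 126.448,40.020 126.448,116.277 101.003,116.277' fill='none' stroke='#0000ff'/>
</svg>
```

1 u = 1 mm; y_m = 208.247 − y.

[1] `<polygon>` rectangle, #0000ff→engrave S234 F2332: (101.003,168.227) → (126.448,168.227) → (126.448,91.970) → (101.003,91.970) → (101.003,168.227) (closed)

; Generated by LaserGRBL
G21
G90
G0 X101.003 Y168.227
M4 S234
G01 X126.448 Y168.227 F2332
G01 X126.448 Y91.970 F2332
G01 X101.003 Y91.970 F2332
G01 X101.003 Y168.227 F2332
M5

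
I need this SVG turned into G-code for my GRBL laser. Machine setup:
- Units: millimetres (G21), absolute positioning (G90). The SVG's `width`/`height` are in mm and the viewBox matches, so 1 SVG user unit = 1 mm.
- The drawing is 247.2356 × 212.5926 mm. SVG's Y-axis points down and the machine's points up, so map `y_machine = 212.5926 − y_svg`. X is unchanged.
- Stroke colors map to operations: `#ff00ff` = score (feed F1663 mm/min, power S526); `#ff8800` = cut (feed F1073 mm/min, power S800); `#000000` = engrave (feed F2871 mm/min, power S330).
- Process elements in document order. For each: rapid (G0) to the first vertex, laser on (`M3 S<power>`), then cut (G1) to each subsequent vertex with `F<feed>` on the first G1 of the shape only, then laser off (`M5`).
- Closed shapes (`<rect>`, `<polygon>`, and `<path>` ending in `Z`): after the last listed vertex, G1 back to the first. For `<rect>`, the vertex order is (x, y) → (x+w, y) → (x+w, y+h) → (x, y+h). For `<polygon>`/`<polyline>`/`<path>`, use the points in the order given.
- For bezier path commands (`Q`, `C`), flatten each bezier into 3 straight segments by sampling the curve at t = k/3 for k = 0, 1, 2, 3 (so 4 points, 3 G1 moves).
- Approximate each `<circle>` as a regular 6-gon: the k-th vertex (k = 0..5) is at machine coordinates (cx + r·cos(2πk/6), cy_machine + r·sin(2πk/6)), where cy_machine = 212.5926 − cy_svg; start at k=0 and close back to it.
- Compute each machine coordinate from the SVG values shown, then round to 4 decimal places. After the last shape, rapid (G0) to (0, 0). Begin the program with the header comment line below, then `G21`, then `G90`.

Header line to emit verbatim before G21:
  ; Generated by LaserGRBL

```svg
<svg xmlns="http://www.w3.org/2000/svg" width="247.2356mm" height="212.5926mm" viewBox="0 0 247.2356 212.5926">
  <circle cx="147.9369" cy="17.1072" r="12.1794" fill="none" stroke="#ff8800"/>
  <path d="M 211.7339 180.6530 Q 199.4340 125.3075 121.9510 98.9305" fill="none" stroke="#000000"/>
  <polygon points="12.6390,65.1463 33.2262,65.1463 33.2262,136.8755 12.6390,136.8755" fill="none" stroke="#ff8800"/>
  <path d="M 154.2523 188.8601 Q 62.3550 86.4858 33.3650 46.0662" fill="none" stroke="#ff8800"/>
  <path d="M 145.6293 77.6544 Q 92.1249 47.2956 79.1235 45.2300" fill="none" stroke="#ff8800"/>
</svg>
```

viewBox `0 0 247.2356 212.5926` with mm width/height → 1 unit = 1 mm. Flip: y_m = 212.5926 − y_svg.

**Shape 1** — `<circle>` circle, stroke `#ff8800` → cut (S800, F1073). Machine vertices: (160.1163,195.4854) → (154.0266,206.0331) → (141.8472,206.0331) → (135.7575,195.4854) → (141.8472,184.9377) → (154.0266,184.9377) → (160.1163,195.4854). Closed: final G1 returns to the first vertex.

**Shape 2** — `<path>` quadratic bezier, stroke `#000000` → engrave (S330, F2871). Control points (SVG): P0=(211.7339,180.6530), P1=(199.4340,125.3075), P2=(121.9510,98.9305); sampled at t=k/3. Machine vertices: (211.7339,31.9396) → (196.2914,65.6179) → (166.3638,92.8587) → (121.9510,113.6621). Open path.

**Shape 3** — `<polygon>` rectangle, stroke `#ff8800` → cut (S800, F1073). Machine vertices: (12.6390,147.4463) → (33.2262,147.4463) → (33.2262,75.7171) → (12.6390,75.7171) → (12.6390,147.4463). Closed: final G1 returns to the first vertex.

**Shape 4** — `<path>` quadratic bezier, stroke `#ff8800` → cut (S800, F1073). Control points (SVG): P0=(154.2523,188.8601), P1=(62.3550,86.4858), P2=(33.3650,46.0662); sampled at t=k/3. Machine vertices: (154.2523,23.7325) → (99.9771,85.0982) → (59.6814,132.6961) → (33.3650,166.5264). Open path.

**Shape 5** — `<path>` quadratic bezier, stroke `#ff8800` → cut (S800, F1073). Control points (SVG): P0=(145.6293,77.6544), P1=(92.1249,47.2956), P2=(79.1235,45.2300); sampled at t=k/3. Machine vertices: (145.6293,134.9382) → (114.4600,152.0337) → (92.2914,162.8418) → (79.1235,167.3626). Open path.

; Generated by LaserGRBL
G21
G90
G0 X160.1163 Y195.4854
M3 S800
G1 X154.0266 Y206.0331 F1073
G1 X141.8472 Y206.0331
G1 X135.7575 Y195.4854
G1 X141.8472 Y184.9377
G1 X154.0266 Y184.9377
G1 X160.1163 Y195.4854
M5
G0 X211.7339 Y31.9396
M3 S330
G1 X196.2914 Y65.6179 F2871
G1 X166.3638 Y92.8587
G1 X121.9510 Y113.6621
M5
G0 X12.6390 Y147.4463
M3 S800
G1 X33.2262 Y147.4463 F1073
G1 X33.2262 Y75.7171
G1 X12.6390 Y75.7171
G1 X12.6390 Y147.4463
M5
G0 X154.2523 Y23.7325
M3 S800
G1 X99.9771 Y85.0982 F1073
G1 X59.6814 Y132.6961
G1 X33.3650 Y166.5264
M5
G0 X145.6293 Y134.9382
M3 S800
G1 X114.4600 Y152.0337 F1073
G1 X92.2914 Y162.8418
G1 X79.1235 Y167.3626
M5
G0 X0.0000 Y0.0000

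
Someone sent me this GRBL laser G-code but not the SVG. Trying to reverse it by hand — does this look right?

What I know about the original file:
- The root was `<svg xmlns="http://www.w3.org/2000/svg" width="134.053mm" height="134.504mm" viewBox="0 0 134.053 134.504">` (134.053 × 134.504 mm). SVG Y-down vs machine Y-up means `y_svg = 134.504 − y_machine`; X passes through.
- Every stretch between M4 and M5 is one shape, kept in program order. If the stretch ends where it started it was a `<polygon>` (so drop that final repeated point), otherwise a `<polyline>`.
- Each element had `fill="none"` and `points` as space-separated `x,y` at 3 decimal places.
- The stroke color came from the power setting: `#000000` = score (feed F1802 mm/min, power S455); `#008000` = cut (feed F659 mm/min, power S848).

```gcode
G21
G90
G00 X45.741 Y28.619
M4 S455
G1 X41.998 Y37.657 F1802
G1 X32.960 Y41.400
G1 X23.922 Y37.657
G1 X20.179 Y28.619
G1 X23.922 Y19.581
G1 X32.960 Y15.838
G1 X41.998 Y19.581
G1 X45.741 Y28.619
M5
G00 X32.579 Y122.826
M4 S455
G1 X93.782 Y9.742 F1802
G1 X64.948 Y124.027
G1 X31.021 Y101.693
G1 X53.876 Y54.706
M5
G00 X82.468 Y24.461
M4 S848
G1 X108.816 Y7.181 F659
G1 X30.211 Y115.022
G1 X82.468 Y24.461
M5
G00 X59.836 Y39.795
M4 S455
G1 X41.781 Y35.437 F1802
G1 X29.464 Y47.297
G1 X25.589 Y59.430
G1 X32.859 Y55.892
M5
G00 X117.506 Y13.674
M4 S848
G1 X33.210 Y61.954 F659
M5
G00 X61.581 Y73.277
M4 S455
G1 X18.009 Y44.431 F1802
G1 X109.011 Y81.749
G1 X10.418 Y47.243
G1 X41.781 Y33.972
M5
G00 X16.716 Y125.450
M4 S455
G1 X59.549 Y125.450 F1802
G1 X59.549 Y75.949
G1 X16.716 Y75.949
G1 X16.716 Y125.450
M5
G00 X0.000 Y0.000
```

y_svg = 134.504 − y_m.

[1] S455→`#000000` (score); closed run; points: 45.741,105.885 41.998,96.847 32.960,93.104 23.922,96.847 20.179,105.885 23.922,114.923 32.960,118.666 41.998,114.923

[2] S455→`#000000` (score); open run; points: 32.579,11.678 93.782,124.762 64.948,10.477 31.021,32.811 53.876,79.798

[3] S848→`#008000` (cut); closed run; points: 82.468,110.043 108.816,127.323 30.211,19.482

[4] S455→`#000000` (score); open run; points: 59.836,94.709 41.781,99.067 29.464,87.207 25.589,75.074 32.859,78.612

[5] S848→`#008000` (cut); open run; points: 117.506,120.830 33.210,72.550

[6] S455→`#000000` (score); open run; points: 61.581,61.227 18.009,90.073 109.011,52.755 10.418,87.261 41.781,100.532

[7] S455→`#000000` (score); closed run; points: 16.716,9.054 59.549,9.054 59.549,58.555 16.716,58.555

<svg xmlns="http://www.w3.org/2000/svg" width="134.053mm" height="134.504mm" viewBox="0 0 134.053 134.504">
  <polygon points="45.741,105.885 41.998,96.847 32.960,93.104 23.922,96.847 20.179,105.885 23.922,114.923 32.960,118.666 41.998,114.923" fill="none" stroke="#000000"/>
  <polyline points="32.579,11.678 93.782,124.762 64.948,10.477 31.021,32.811 53.876,79.798" fill="none" stroke="#000000"/>
  <polygon points="82.468,110.043 108.816,127.323 30.211,19.482" fill="none" stroke="#008000"/>
  <polyline points="59.836,94.709 41.781,99.067 29.464,87.207 25.589,75.074 32.859,78.612" fill="none" stroke="#000000"/>
  <polyline points="117.506,120.830 33.210,72.550" fill="none" stroke="#008000"/>
  <polyline points="61.581,61.227 18.009,90.073 109.011,52.755 10.418,87.261 41.781,100.532" fill="none" stroke="#000000"/>
  <polygon points="16.716,9.054 59.549,9.054 59.549,58.555 16.716,58.555" fill="none" stroke="#000000"/>
</svg>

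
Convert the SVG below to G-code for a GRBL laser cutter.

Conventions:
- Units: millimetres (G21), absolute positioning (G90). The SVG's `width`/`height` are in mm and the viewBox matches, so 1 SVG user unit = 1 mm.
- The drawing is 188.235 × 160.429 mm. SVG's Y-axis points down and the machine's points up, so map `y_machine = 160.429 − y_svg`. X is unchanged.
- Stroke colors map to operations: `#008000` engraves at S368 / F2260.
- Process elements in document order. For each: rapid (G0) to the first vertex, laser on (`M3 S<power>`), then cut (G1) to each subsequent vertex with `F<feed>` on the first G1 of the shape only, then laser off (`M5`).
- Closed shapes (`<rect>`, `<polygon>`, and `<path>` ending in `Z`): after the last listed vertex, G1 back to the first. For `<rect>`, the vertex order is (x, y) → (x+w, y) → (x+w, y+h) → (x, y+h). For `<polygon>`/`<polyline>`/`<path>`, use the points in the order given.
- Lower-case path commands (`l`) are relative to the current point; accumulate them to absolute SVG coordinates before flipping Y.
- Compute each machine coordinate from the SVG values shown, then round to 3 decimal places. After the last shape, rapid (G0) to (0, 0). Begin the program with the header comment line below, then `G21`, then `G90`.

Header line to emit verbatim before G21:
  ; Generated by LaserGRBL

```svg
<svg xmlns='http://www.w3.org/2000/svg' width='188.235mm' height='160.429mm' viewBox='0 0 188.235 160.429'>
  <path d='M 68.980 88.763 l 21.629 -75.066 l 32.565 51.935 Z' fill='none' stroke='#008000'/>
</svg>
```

Since the viewBox matches the mm dimensions, user units are millimetres directly. The only transform is the Y-flip y_m = 160.429 − y_svg.

Shape 1 is a closed polygon drawn with `<path>`. Its stroke #008000 means engrave at S368, F2260. After flipping Y the toolpath is (68.980,71.666) → (90.609,146.732) → (123.174,94.797) → (68.980,71.666), returning to the start.

; Generated by LaserGRBL
G21
G90
G0 X68.980 Y71.666
M3 S368
G1 X90.609 Y146.732 F2260
G1 X123.174 Y94.797
G1 X68.980 Y71.666
M5
G0 X0.000 Y0.000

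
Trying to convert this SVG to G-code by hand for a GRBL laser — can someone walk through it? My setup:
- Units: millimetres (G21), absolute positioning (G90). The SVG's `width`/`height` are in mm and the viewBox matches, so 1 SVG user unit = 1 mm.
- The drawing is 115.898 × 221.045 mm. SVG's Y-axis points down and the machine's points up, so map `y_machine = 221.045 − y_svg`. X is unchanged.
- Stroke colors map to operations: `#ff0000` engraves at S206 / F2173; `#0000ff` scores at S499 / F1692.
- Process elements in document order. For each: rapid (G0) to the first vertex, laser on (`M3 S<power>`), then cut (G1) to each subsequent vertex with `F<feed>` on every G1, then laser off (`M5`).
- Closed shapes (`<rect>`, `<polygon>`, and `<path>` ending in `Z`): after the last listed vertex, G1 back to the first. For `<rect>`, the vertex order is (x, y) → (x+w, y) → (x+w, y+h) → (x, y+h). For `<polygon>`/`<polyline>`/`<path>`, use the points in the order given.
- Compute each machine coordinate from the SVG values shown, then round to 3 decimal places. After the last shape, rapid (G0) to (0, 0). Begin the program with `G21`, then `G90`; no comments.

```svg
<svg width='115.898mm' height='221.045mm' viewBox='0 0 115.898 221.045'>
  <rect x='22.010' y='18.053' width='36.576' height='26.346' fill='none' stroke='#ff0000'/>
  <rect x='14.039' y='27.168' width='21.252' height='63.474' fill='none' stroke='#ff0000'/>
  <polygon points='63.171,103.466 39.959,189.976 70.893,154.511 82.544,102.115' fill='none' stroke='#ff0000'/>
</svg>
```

viewBox `0 0 115.898 221.045` with mm width/height → 1 unit = 1 mm. Flip: y_m = 221.045 − y_svg.

**Shape 1** — `<rect>` rectangle, stroke `#ff0000` → engrave (S206, F2173). Machine vertices: (22.010,202.992) → (58.586,202.992) → (58.586,176.646) → (22.010,176.646) → (22.010,202.992). Closed: final G1 returns to the first vertex.

**Shape 2** — `<rect>` rectangle, stroke `#ff0000` → engrave (S206, F2173). Machine vertices: (14.039,193.877) → (35.291,193.877) → (35.291,130.403) → (14.039,130.403) → (14.039,193.877). Closed: final G1 returns to the first vertex.

**Shape 3** — `<polygon>` closed polygon, stroke `#ff0000` → engrave (S206, F2173). Machine vertices: (63.171,117.579) → (39.959,31.069) → (70.893,66.534) → (82.544,118.930) → (63.171,117.579). Closed: final G1 returns to the first vertex.

G21
G90
G0 X22.010 Y202.992
M3 S206
G1 X58.586 Y202.992 F2173
G1 X58.586 Y176.646 F2173
G1 X22.010 Y176.646 F2173
G1 X22.010 Y202.992 F2173
M5
G0 X14.039 Y193.877
M3 S206
G1 X35.291 Y193.877 F2173
G1 X35.291 Y130.403 F2173
G1 X14.039 Y130.403 F2173
G1 X14.039 Y193.877 F2173
M5
G0 X63.171 Y117.579
M3 S206
G1 X39.959 Y31.069 F2173
G1 X70.893 Y66.534 F2173
G1 X82.544 Y118.930 F2173
G1 X63.171 Y117.579 F2173
M5
G0 X0.000 Y0.000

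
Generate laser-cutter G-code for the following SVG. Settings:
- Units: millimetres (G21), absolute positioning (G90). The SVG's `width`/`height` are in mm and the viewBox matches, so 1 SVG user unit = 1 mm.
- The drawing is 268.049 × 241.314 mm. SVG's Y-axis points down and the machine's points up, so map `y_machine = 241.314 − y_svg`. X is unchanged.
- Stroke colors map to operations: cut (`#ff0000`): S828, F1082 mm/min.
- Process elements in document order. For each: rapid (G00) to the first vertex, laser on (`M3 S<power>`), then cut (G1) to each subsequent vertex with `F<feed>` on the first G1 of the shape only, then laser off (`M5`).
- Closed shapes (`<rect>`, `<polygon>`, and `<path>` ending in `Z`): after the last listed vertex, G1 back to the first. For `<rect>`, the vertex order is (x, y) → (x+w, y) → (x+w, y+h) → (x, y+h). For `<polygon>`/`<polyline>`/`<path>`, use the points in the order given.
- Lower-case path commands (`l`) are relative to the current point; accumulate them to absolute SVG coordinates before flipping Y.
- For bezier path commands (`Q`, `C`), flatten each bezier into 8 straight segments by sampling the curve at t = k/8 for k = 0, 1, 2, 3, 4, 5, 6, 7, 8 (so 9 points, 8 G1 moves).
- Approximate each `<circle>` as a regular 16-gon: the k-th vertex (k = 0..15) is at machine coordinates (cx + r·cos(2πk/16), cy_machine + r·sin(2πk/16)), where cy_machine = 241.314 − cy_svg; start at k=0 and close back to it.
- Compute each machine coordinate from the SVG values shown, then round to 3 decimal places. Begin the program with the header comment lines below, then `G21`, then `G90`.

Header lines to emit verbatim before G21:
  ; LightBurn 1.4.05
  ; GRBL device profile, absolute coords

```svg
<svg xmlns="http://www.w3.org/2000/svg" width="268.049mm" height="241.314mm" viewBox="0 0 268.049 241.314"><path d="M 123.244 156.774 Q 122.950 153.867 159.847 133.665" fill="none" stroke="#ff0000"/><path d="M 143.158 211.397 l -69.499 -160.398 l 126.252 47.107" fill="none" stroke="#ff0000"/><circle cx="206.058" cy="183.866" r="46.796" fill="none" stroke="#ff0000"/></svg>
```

; LightBurn 1.4.05
; GRBL device profile, absolute coords
G21
G90
G00 X123.244 Y84.540
M3 S828
G1 X123.752 Y85.537 F1082
G1 X125.421 Y87.074
G1 X128.253 Y89.152
G1 X132.248 Y91.771
G1 X137.404 Y94.930
G1 X143.723 Y98.629
G1 X151.204 Y102.869
G1 X159.847 Y107.649
M5
G00 X143.158 Y29.917
M3 S828
G1 X73.659 Y190.315 F1082
G1 X199.911 Y143.208
M5
G00 X252.854 Y57.448
M3 S828
G1 X249.292 Y75.356 F1082
G1 X239.148 Y90.538
G1 X223.966 Y100.682
G1 X206.058 Y104.244
G1 X188.150 Y100.682
G1 X172.968 Y90.538
G1 X162.824 Y75.356
G1 X159.262 Y57.448
G1 X162.824 Y39.540
G1 X172.968 Y24.358
G1 X188.150 Y14.214
G1 X206.058 Y10.652
G1 X223.966 Y14.214
G1 X239.148 Y24.358
G1 X249.292 Y39.540
G1 X252.854 Y57.448
M5

viewBox `0 0 268.049 241.314` with mm width/height → 1 unit = 1 mm. Flip: y_m = 241.314 − y_svg.

**Shape 1** — `<path>` quadratic bezier, stroke `#ff0000` → cut (S828, F1082). Control points (SVG): P0=(123.244,156.774), P1=(122.950,153.867), P2=(159.847,133.665); sampled at t=k/8. Machine vertices: (123.244,84.540) → (123.752,85.537) → (125.421,87.074) → (128.253,89.152) → (132.248,91.771) → (137.404,94.930) → (143.723,98.629) → (151.204,102.869) → (159.847,107.649). Open path.

**Shape 2** — `<path>` open polyline, stroke `#ff0000` → cut (S828, F1082). Machine vertices: (143.158,29.917) → (73.659,190.315) → (199.911,143.208). Open path.

**Shape 3** — `<circle>` circle, stroke `#ff0000` → cut (S828, F1082). Machine vertices: (252.854,57.448) → (249.292,75.356) → (239.148,90.538) → (223.966,100.682) → (206.058,104.244) → (188.150,100.682) → (172.968,90.538) → (162.824,75.356) → (159.262,57.448) → (162.824,39.540) → (172.968,24.358) → (188.150,14.214) → (206.058,10.652) → (223.966,14.214) → (239.148,24.358) → (249.292,39.540) → (252.854,57.448). Closed: final G1 returns to the first vertex.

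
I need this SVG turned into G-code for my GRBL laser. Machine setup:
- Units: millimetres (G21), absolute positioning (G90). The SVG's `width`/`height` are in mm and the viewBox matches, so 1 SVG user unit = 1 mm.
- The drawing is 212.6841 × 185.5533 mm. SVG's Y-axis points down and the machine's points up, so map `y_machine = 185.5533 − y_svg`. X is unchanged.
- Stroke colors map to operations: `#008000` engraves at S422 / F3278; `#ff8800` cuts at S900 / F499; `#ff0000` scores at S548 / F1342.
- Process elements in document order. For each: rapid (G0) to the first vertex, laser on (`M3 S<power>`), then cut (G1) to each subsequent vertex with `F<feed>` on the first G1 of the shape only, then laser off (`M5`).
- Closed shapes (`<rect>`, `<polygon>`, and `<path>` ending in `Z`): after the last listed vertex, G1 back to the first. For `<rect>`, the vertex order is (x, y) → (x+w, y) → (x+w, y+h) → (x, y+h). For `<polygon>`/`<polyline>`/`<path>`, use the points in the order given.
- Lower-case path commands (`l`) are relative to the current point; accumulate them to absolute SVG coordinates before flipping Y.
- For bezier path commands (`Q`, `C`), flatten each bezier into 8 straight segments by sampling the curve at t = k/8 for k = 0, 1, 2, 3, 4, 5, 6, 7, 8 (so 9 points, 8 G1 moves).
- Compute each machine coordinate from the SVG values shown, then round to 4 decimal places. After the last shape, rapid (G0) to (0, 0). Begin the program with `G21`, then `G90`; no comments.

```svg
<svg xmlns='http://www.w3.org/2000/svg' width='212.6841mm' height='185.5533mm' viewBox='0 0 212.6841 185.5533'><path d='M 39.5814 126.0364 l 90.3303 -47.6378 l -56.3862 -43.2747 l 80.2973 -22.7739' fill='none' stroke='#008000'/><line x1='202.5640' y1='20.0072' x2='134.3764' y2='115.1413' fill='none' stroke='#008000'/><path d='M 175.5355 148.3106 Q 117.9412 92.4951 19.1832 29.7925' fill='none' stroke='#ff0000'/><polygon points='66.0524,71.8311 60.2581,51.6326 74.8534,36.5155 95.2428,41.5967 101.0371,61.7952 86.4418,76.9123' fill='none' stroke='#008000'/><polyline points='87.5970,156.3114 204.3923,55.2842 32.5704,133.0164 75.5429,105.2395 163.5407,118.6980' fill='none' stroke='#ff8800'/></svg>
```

G21
G90
G0 X39.5814 Y59.5169
M3 S422
G1 X129.9117 Y107.1547 F3278
G1 X73.5255 Y150.4294
G1 X153.8228 Y173.2033
M5
G0 X202.5640 Y165.5461
M3 S422
G1 X134.3764 Y70.4120 F3278
M5
G0 X175.5355 Y37.2427
M3 S548
G1 X160.4937 Y51.3042 F1342
G1 X144.1656 Y65.5809
G1 X126.5511 Y80.0728
G1 X107.6503 Y94.7800
G1 X87.4631 Y109.7023
G1 X65.9895 Y124.8399
G1 X43.2295 Y140.1928
G1 X19.1832 Y155.7608
M5
G0 X66.0524 Y113.7222
M3 S422
G1 X60.2581 Y133.9207 F3278
G1 X74.8534 Y149.0378
G1 X95.2428 Y143.9566
G1 X101.0371 Y123.7581
G1 X86.4418 Y108.6410
G1 X66.0524 Y113.7222
M5
G0 X87.5970 Y29.2419
M3 S900
G1 X204.3923 Y130.2691 F499
G1 X32.5704 Y52.5369
G1 X75.5429 Y80.3138
G1 X163.5407 Y66.8553
M5
G0 X0.0000 Y0.0000

1 u = 1 mm; y_m = 185.5533 − y.

[1] `<path>` open polyline, #008000→engrave S422 F3278: (39.5814,59.5169) → (129.9117,107.1547) → (73.5255,150.4294) → (153.8228,173.2033)

[2] `<line>` line segment, #008000→engrave S422 F3278: (202.5640,165.5461) → (134.3764,70.4120)

[3] `<path>` quadratic bezier, #ff0000→score S548 F1342: (175.5355,37.2427) → (160.4937,51.3042) → (144.1656,65.5809) → (126.5511,80.0728) → (107.6503,94.7800) → (87.4631,109.7023) → (65.9895,124.8399) → (43.2295,140.1928) → (19.1832,155.7608)

[4] `<polygon>` regular polygon, #008000→engrave S422 F3278: (66.0524,113.7222) → (60.2581,133.9207) → (74.8534,149.0378) → (95.2428,143.9566) → (101.0371,123.7581) → (86.4418,108.6410) → (66.0524,113.7222) (closed)

[5] `<polyline>` open polyline, #ff8800→cut S900 F499: (87.5970,29.2419) → (204.3923,130.2691) → (32.5704,52.5369) → (75.5429,80.3138) → (163.5407,66.8553)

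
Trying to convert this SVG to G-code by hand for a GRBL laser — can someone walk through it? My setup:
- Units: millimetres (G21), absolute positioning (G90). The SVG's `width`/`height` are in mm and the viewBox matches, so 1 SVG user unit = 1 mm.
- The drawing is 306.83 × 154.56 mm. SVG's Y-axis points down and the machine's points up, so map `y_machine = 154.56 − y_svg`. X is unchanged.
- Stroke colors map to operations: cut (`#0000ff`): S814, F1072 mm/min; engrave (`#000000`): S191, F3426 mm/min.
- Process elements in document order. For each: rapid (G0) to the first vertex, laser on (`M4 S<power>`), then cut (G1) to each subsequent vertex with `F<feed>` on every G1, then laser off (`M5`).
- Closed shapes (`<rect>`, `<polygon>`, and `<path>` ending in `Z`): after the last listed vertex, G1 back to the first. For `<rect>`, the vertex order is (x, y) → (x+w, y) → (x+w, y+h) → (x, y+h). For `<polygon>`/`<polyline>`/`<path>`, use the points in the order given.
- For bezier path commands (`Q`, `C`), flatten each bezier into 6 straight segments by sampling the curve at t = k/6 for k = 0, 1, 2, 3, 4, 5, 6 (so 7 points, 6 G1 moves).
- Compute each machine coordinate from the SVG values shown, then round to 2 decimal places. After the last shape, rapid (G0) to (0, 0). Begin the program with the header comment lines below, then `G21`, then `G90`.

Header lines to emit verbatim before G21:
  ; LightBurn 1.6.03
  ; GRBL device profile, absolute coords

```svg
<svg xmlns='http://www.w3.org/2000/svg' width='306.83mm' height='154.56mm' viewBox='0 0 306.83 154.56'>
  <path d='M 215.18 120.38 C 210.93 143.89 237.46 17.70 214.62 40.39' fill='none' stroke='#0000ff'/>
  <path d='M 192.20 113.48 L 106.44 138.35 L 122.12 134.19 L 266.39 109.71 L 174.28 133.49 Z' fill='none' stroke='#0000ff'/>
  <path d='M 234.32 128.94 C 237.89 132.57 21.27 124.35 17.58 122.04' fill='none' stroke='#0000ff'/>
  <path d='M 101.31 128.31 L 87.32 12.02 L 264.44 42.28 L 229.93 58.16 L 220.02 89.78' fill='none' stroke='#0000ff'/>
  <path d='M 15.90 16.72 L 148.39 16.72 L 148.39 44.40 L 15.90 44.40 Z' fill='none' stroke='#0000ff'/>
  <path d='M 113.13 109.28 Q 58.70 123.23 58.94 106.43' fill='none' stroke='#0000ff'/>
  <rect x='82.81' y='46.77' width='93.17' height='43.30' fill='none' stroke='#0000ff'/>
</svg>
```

1 u = 1 mm; y_m = 154.56 − y.

[1] `<path>` cubic bezier, #0000ff→cut S814 F1072: (215.18,34.18) → (215.25,33.52) → (218.22,49.51) → (221.87,73.87) → (223.97,98.29) → (222.30,114.49) → (214.62,114.17)

[2] `<path>` closed polygon, #0000ff→cut S814 F1072: (192.20,41.08) → (106.44,16.21) → (122.12,20.37) → (266.39,44.85) → (174.28,21.07) → (192.20,41.08) (closed)

[3] `<path>` cubic bezier, #0000ff→cut S814 F1072: (234.32,25.62) → (219.76,24.71) → (180.53,25.28) → (128.67,26.84) → (76.21,28.90) → (35.16,30.95) → (17.58,32.52)

[4] `<path>` open polyline, #0000ff→cut S814 F1072: (101.31,26.25) → (87.32,142.54) → (264.44,112.28) → (229.93,96.40) → (220.02,64.78)

[5] `<path>` rectangle, #0000ff→cut S814 F1072: (15.90,137.84) → (148.39,137.84) → (148.39,110.16) → (15.90,110.16) → (15.90,137.84) (closed)

[6] `<path>` quadratic bezier, #0000ff→cut S814 F1072: (113.13,45.28) → (96.51,41.48) → (82.92,39.40) → (72.37,39.02) → (64.85,40.35) → (60.38,43.38) → (58.94,48.13)

[7] `<rect>` rectangle, #0000ff→cut S814 F1072: (82.81,107.79) → (175.98,107.79) → (175.98,64.49) → (82.81,64.49) → (82.81,107.79) (closed)

; LightBurn 1.6.03
; GRBL device profile, absolute coords
G21
G90
G0 X215.18 Y34.18
M4 S814
G1 X215.25 Y33.52 F1072
G1 X218.22 Y49.51 F1072
G1 X221.87 Y73.87 F1072
G1 X223.97 Y98.29 F1072
G1 X222.30 Y114.49 F1072
G1 X214.62 Y114.17 F1072
M5
G0 X192.20 Y41.08
M4 S814
G1 X106.44 Y16.21 F1072
G1 X122.12 Y20.37 F1072
G1 X266.39 Y44.85 F1072
G1 X174.28 Y21.07 F1072
G1 X192.20 Y41.08 F1072
M5
G0 X234.32 Y25.62
M4 S814
G1 X219.76 Y24.71 F1072
G1 X180.53 Y25.28 F1072
G1 X128.67 Y26.84 F1072
G1 X76.21 Y28.90 F1072
G1 X35.16 Y30.95 F1072
G1 X17.58 Y32.52 F1072
M5
G0 X101.31 Y26.25
M4 S814
G1 X87.32 Y142.54 F1072
G1 X264.44 Y112.28 F1072
G1 X229.93 Y96.40 F1072
G1 X220.02 Y64.78 F1072
M5
G0 X15.90 Y137.84
M4 S814
G1 X148.39 Y137.84 F1072
G1 X148.39 Y110.16 F1072
G1 X15.90 Y110.16 F1072
G1 X15.90 Y137.84 F1072
M5
G0 X113.13 Y45.28
M4 S814
G1 X96.51 Y41.48 F1072
G1 X82.92 Y39.40 F1072
G1 X72.37 Y39.02 F1072
G1 X64.85 Y40.35 F1072
G1 X60.38 Y43.38 F1072
G1 X58.94 Y48.13 F1072
M5
G0 X82.81 Y107.79
M4 S814
G1 X175.98 Y107.79 F1072
G1 X175.98 Y64.49 F1072
G1 X82.81 Y64.49 F1072
G1 X82.81 Y107.79 F1072
M5
G0 X0.00 Y0.00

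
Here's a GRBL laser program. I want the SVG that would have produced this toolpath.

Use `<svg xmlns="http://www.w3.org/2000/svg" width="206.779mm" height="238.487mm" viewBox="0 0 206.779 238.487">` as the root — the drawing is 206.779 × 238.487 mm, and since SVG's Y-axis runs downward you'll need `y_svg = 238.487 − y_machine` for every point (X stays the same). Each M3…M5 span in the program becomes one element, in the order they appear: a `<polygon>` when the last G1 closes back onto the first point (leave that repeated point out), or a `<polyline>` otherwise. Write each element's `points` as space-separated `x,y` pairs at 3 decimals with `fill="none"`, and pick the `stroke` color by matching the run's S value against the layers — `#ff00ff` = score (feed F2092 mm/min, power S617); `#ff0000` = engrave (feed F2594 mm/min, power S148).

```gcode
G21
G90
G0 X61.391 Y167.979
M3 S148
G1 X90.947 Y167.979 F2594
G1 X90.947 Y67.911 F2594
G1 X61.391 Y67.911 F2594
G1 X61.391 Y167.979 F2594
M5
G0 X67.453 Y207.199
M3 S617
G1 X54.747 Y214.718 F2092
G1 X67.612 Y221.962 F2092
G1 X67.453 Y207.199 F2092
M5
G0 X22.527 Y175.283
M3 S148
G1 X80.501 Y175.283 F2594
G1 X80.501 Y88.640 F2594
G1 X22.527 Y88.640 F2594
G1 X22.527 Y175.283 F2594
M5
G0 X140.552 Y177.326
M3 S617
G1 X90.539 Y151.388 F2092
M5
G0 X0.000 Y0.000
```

<svg xmlns="http://www.w3.org/2000/svg" width="206.779mm" height="238.487mm" viewBox="0 0 206.779 238.487">
  <polygon points="61.391,70.508 90.947,70.508 90.947,170.576 61.391,170.576" fill="none" stroke="#ff0000"/>
  <polygon points="67.453,31.288 54.747,23.769 67.612,16.525" fill="none" stroke="#ff00ff"/>
  <polygon points="22.527,63.204 80.501,63.204 80.501,149.847 22.527,149.847" fill="none" stroke="#ff0000"/>
  <polyline points="140.552,61.161 90.539,87.099" fill="none" stroke="#ff00ff"/>
</svg>

y_svg = 238.487 − y_m.

[1] S148→`#ff0000` (engrave); closed run; points: 61.391,70.508 90.947,70.508 90.947,170.576 61.391,170.576

[2] S617→`#ff00ff` (score); closed run; points: 67.453,31.288 54.747,23.769 67.612,16.525

[3] S148→`#ff0000` (engrave); closed run; points: 22.527,63.204 80.501,63.204 80.501,149.847 22.527,149.847

[4] S617→`#ff00ff` (score); open run; points: 140.552,61.161 90.539,87.099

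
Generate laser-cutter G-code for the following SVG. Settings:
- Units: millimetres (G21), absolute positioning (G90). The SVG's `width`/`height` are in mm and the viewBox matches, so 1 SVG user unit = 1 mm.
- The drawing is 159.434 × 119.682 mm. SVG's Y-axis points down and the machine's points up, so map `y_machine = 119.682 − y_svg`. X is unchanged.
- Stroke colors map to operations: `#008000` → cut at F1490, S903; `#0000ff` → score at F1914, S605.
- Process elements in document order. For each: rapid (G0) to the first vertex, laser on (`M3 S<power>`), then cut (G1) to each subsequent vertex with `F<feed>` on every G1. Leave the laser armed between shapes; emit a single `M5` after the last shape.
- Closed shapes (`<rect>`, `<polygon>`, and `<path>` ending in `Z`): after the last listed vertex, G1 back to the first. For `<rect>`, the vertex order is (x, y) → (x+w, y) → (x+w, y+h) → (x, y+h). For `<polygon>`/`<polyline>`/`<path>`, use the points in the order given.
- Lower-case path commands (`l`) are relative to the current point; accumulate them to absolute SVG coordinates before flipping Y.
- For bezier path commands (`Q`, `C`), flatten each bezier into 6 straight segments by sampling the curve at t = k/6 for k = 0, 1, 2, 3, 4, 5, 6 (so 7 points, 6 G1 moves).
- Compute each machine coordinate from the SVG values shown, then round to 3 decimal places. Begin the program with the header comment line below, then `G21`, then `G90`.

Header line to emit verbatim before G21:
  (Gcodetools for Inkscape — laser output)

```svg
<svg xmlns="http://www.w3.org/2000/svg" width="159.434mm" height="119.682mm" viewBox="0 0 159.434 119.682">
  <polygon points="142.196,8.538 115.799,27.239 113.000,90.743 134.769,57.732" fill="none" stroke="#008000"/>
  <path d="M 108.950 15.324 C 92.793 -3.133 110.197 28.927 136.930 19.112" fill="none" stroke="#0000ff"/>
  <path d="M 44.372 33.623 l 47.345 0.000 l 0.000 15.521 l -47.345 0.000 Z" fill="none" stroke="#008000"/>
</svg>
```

(Gcodetools for Inkscape — laser output)
G21
G90
G0 X142.196 Y111.144
M3 S903
G1 X115.799 Y92.443 F1490
G1 X113.000 Y28.939 F1490
G1 X134.769 Y61.950 F1490
G1 X142.196 Y111.144 F1490
G0 X108.950 Y104.358
M3 S605
G1 X103.556 Y109.804 F1914
G1 X103.083 Y109.398 F1914
G1 X106.856 Y105.705 F1914
G1 X114.204 Y101.291 F1914
G1 X124.453 Y98.724 F1914
G1 X136.930 Y100.570 F1914
G0 X44.372 Y86.059
M3 S903
G1 X91.717 Y86.059 F1490
G1 X91.717 Y70.538 F1490
G1 X44.372 Y70.538 F1490
G1 X44.372 Y86.059 F1490
M5

1 u = 1 mm; y_m = 119.682 − y.

[1] `<polygon>` closed polygon, #008000→cut S903 F1490: (142.196,111.144) → (115.799,92.443) → (113.000,28.939) → (134.769,61.950) → (142.196,111.144) (closed)

[2] `<path>` cubic bezier, #0000ff→score S605 F1914: (108.950,104.358) → (103.556,109.804) → (103.083,109.398) → (106.856,105.705) → (114.204,101.291) → (124.453,98.724) → (136.930,100.570)

[3] `<path>` rectangle, #008000→cut S903 F1490: (44.372,86.059) → (91.717,86.059) → (91.717,70.538) → (44.372,70.538) → (44.372,86.059) (closed)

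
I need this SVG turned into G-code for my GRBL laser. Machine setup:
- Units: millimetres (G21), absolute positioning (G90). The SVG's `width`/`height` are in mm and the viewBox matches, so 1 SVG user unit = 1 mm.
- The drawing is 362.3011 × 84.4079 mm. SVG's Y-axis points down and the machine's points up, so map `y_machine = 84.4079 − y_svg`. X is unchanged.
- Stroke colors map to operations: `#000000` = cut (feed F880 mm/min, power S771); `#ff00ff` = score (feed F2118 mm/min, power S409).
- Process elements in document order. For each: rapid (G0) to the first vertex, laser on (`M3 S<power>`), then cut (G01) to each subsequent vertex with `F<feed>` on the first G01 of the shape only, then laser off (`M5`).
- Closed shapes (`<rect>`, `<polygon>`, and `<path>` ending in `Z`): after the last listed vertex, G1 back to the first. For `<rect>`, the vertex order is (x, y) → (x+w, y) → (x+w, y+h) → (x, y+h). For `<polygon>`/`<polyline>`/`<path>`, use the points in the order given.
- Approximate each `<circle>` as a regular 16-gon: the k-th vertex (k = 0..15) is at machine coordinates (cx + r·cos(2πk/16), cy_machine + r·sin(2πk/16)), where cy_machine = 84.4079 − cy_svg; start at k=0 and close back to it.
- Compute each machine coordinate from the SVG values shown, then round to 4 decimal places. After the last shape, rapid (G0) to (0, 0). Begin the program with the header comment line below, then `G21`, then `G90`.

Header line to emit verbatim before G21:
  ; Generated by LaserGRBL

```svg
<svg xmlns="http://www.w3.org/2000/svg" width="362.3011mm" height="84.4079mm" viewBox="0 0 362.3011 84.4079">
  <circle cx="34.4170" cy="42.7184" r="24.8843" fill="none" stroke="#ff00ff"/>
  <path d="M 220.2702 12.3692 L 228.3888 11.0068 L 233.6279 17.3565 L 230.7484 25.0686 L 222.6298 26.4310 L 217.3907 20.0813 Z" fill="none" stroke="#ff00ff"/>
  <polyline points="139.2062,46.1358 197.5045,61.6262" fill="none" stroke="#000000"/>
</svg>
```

; Generated by LaserGRBL
G21
G90
G0 X59.3013 Y41.6895
M3 S409
G01 X57.4071 Y51.2123 F2118
G01 X52.0129 Y59.2854
G01 X43.9398 Y64.6796
G01 X34.4170 Y66.5738
G01 X24.8942 Y64.6796
G01 X16.8211 Y59.2854
G01 X11.4269 Y51.2123
G01 X9.5327 Y41.6895
G01 X11.4269 Y32.1667
G01 X16.8211 Y24.0936
G01 X24.8942 Y18.6994
G01 X34.4170 Y16.8052
G01 X43.9398 Y18.6994
G01 X52.0129 Y24.0936
G01 X57.4071 Y32.1667
G01 X59.3013 Y41.6895
M5
G0 X220.2702 Y72.0387
M3 S409
G01 X228.3888 Y73.4011 F2118
G01 X233.6279 Y67.0514
G01 X230.7484 Y59.3393
G01 X222.6298 Y57.9769
G01 X217.3907 Y64.3266
G01 X220.2702 Y72.0387
M5
G0 X139.2062 Y38.2721
M3 S771
G01 X197.5045 Y22.7817 F880
M5
G0 X0.0000 Y0.0000

1 u = 1 mm; y_m = 84.4079 − y.

[1] `<circle>` circle, #ff00ff→score S409 F2118: (59.3013,41.6895) → (57.4071,51.2123) → (52.0129,59.2854) → (43.9398,64.6796) → (34.4170,66.5738) → (24.8942,64.6796) → (16.8211,59.2854) → (11.4269,51.2123) → (9.5327,41.6895) → (11.4269,32.1667) → (16.8211,24.0936) → (24.8942,18.6994) → (34.4170,16.8052) → (43.9398,18.6994) → (52.0129,24.0936) → (57.4071,32.1667) → (59.3013,41.6895) (closed)

[2] `<path>` regular polygon, #ff00ff→score S409 F2118: (220.2702,72.0387) → (228.3888,73.4011) → (233.6279,67.0514) → (230.7484,59.3393) → (222.6298,57.9769) → (217.3907,64.3266) → (220.2702,72.0387) (closed)

[3] `<polyline>` line segment, #000000→cut S771 F880: (139.2062,38.2721) → (197.5045,22.7817)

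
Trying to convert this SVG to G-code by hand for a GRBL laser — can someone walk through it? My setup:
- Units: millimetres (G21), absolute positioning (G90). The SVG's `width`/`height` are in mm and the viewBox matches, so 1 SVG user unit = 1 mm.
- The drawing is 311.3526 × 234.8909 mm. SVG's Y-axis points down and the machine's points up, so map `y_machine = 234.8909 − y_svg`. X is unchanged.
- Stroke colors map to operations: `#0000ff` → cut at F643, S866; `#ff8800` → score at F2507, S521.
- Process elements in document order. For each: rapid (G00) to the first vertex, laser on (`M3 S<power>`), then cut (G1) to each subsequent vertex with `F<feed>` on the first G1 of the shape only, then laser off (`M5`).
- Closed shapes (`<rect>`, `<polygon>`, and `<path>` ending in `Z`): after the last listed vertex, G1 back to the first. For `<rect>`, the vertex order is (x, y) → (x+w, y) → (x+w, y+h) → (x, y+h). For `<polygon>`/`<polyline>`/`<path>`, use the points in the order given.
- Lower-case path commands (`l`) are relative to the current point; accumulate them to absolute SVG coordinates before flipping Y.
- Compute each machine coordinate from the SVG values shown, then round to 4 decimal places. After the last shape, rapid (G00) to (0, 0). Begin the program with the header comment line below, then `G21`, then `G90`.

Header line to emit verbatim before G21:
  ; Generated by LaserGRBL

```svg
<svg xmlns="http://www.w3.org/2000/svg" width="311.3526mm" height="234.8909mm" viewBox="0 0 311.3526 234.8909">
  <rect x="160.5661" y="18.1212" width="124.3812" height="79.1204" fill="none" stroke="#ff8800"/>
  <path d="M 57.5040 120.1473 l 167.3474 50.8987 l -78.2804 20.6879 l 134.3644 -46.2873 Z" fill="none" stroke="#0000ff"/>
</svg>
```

1 u = 1 mm; y_m = 234.8909 − y.

[1] `<rect>` rectangle, #ff8800→score S521 F2507: (160.5661,216.7697) → (284.9473,216.7697) → (284.9473,137.6493) → (160.5661,137.6493) → (160.5661,216.7697) (closed)

[2] `<path>` closed polygon, #0000ff→cut S866 F643: (57.5040,114.7436) → (224.8514,63.8449) → (146.5710,43.1570) → (280.9354,89.4443) → (57.5040,114.7436) (closed)

; Generated by LaserGRBL
G21
G90
G00 X160.5661 Y216.7697
M3 S521
G1 X284.9473 Y216.7697 F2507
G1 X284.9473 Y137.6493
G1 X160.5661 Y137.6493
G1 X160.5661 Y216.7697
M5
G00 X57.5040 Y114.7436
M3 S866
G1 X224.8514 Y63.8449 F643
G1 X146.5710 Y43.1570
G1 X280.9354 Y89.4443
G1 X57.5040 Y114.7436
M5
G00 X0.0000 Y0.0000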